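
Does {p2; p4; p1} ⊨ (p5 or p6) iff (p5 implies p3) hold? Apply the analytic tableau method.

No

Initial set: {p2; p4; p1; not ((p5 or p6) iff (p5 implies p3))}.
not ((p5 or p6) iff (p5 implies p3)): β-rule — branch into (p5 or p6), not (p5 implies p3)  //  not (p5 or p6), (p5 implies p3).
  branch 1 (add (p5 or p6), not (p5 implies p3)):
    not (p5 implies p3): α-rule — add p5, not p3.
    (p5 or p6): β-rule — branch into p5  //  p6.
      branch 1.1 (add p5):
        ○ open, literals {p1=1, p2=1, p3=0, p4=1, p5=1}.
      branch 1.2 (add p6):
        ○ open, literals {p1=1, p2=1, p3=0, p4=1, p5=1, p6=1}.
  branch 2 (add not (p5 or p6), (p5 implies p3)):
    not (p5 or p6): α-rule — add not p5, not p6.
    (p5 implies p3): β-rule — branch into not p5  //  p3.
      branch 2.1 (add not p5):
        ○ open, literals {p1=1, p2=1, p4=1, p5=0, p6=0}.
      branch 2.2 (add p3):
        ○ open, literals {p1=1, p2=1, p3=1, p4=1, p5=0, p6=0}.
0 branches closed, 4 open.
An open branch gives a countermodel: p1=1, p2=1, p3=0, p4=1, p5=1 (unmentioned atoms arbitrary); the premises hold there but the conclusion fails.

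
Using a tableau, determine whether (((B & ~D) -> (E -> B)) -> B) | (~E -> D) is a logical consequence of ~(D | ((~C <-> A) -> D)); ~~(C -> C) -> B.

Initial set: {~(D | ((~C <-> A) -> D)); (~~(C -> C) -> B); ~((((B & ~D) -> (E -> B)) -> B) | (~E -> D))}.
~(D | ((~C <-> A) -> D)): α-rule — add ~D, ~((~C <-> A) -> D).
~((((B & ~D) -> (E -> B)) -> B) | (~E -> D)): α-rule — add ~(((B & ~D) -> (E -> B)) -> B), ~(~E -> D).
~((~C <-> A) -> D): α-rule — add (~C <-> A), ~D.
~(((B & ~D) -> (E -> B)) -> B): α-rule — add ((B & ~D) -> (E -> B)), ~B.
~(~E -> D): α-rule — add ~E, ~D.
(~~(C -> C) -> B): β-rule — branch into ~~~(C -> C)  //  B.
  branch 1 (add ~~~(C -> C)):
    ~~~(C -> C): drop double negation, giving ~(C -> C).
    ~(C -> C): α-rule — add C, ~C.
    × closes — contains both C and ~C.
  branch 2 (add B):
    × closes — contains both B and ~B.
All 2 branches close.
Every branch closed, so the premises entail the conclusion.

Yes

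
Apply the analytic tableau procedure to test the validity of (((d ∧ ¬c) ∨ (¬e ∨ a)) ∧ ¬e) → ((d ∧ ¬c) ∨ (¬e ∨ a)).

Valid

Assume the negation and expand:
Initial set: {F ((((d ∧ ¬c) ∨ (¬e ∨ a)) ∧ ¬e) → ((d ∧ ¬c) ∨ (¬e ∨ a)))}.
F ((((d ∧ ¬c) ∨ (¬e ∨ a)) ∧ ¬e) → ((d ∧ ¬c) ∨ (¬e ∨ a))): α-rule — add T (((d ∧ ¬c) ∨ (¬e ∨ a)) ∧ ¬e), F ((d ∧ ¬c) ∨ (¬e ∨ a)).
T (((d ∧ ¬c) ∨ (¬e ∨ a)) ∧ ¬e): α-rule — add T ((d ∧ ¬c) ∨ (¬e ∨ a)), T ¬e.
F ((d ∧ ¬c) ∨ (¬e ∨ a)): α-rule — add F (d ∧ ¬c), F (¬e ∨ a).
F (¬e ∨ a): α-rule — add F ¬e, F a.
× closes — contains both e and ¬e.
All 1 branch closes.
Every branch closed, so the negation is unsatisfiable and the formula is valid.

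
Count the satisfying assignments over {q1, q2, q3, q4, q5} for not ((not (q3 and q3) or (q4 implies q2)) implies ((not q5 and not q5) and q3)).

22

Initial set: {not ((not (q3 and q3) or (q4 implies q2)) implies ((not q5 and not q5) and q3))}.
not ((not (q3 and q3) or (q4 implies q2)) implies ((not q5 and not q5) and q3)): α-rule — add (not (q3 and q3) or (q4 implies q2)), not ((not q5 and not q5) and q3).
(not (q3 and q3) or (q4 implies q2)): β-rule — branch into not (q3 and q3)  //  (q4 implies q2).
  branch 1 (add not (q3 and q3)):
    not ((not q5 and not q5) and q3): β-rule — branch into not (not q5 and not q5)  //  not q3.
      branch 1.1 (add not (not q5 and not q5)):
        not (q3 and q3): β-rule — branch into not q3  //  not q3.
          branch 1.1.1 (add not q3):
            not (not q5 and not q5): β-rule — branch into not not q5  //  not not q5.
              branch 1.1.1.1 (add not not q5):
                ○ open, literals {q3=0, q5=1}.
              branch 1.1.1.2 (add not not q5):
                ○ open, literals {q3=0, q5=1}.
          branch 1.1.2 (add not q3):
            not (not q5 and not q5): β-rule — branch into not not q5  //  not not q5.
              branch 1.1.2.1 (add not not q5):
                ○ open, literals {q3=0, q5=1}.
              branch 1.1.2.2 (add not not q5):
                ○ open, literals {q3=0, q5=1}.
      branch 1.2 (add not q3):
        not (q3 and q3): β-rule — branch into not q3  //  not q3.
          branch 1.2.1 (add not q3):
            ○ open, literals {q3=0}.
          branch 1.2.2 (add not q3):
            ○ open, literals {q3=0}.
  branch 2 (add (q4 implies q2)):
    not ((not q5 and not q5) and q3): β-rule — branch into not (not q5 and not q5)  //  not q3.
      branch 2.1 (add not (not q5 and not q5)):
        (q4 implies q2): β-rule — branch into not q4  //  q2.
          branch 2.1.1 (add not q4):
            not (not q5 and not q5): β-rule — branch into not not q5  //  not not q5.
              branch 2.1.1.1 (add not not q5):
                ○ open, literals {q4=0, q5=1}.
              branch 2.1.1.2 (add not not q5):
                ○ open, literals {q4=0, q5=1}.
          branch 2.1.2 (add q2):
            not (not q5 and not q5): β-rule — branch into not not q5  //  not not q5.
              branch 2.1.2.1 (add not not q5):
                ○ open, literals {q2=1, q5=1}.
              branch 2.1.2.2 (add not not q5):
                ○ open, literals {q2=1, q5=1}.
      branch 2.2 (add not q3):
        (q4 implies q2): β-rule — branch into not q4  //  q2.
          branch 2.2.1 (add not q4):
            ○ open, literals {q3=0, q4=0}.
          branch 2.2.2 (add q2):
            ○ open, literals {q2=1, q3=0}.
0 branches closed, 12 open.
Each open branch fixes some atoms; the unmentioned ones are free. Counting distinct full assignments: branch {q3=0, q5=1} (q1, q2, q4) contributes 8 new; branch {q3=0, q5=1} (q1, q2, q4) contributes 0 new; branch {q3=0, q5=1} (q1, q2, q4) contributes 0 new; branch {q3=0, q5=1} (q1, q2, q4) contributes 0 new; branch {q3=0} (q1, q2, q4, q5) contributes 8 new; branch {q3=0} (q1, q2, q4, q5) contributes 0 new; branch {q4=0, q5=1} (q1, q2, q3) contributes 4 new; branch {q4=0, q5=1} (q1, q2, q3) contributes 0 new; branch {q2=1, q5=1} (q1, q3, q4) contributes 2 new; branch {q2=1, q5=1} (q1, q3, q4) contributes 0 new; branch {q3=0, q4=0} (q1, q2, q5) contributes 0 new; branch {q2=1, q3=0} (q1, q4, q5) contributes 0 new. Total: 22.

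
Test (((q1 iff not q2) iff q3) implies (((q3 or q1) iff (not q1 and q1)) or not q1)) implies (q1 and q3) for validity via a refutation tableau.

Not valid

Assume the negation and expand:
Initial set: {not ((((q1 iff not q2) iff q3) implies (((q3 or q1) iff (not q1 and q1)) or not q1)) implies (q1 and q3))}.
not ((((q1 iff not q2) iff q3) implies (((q3 or q1) iff (not q1 and q1)) or not q1)) implies (q1 and q3)): α-rule — add (((q1 iff not q2) iff q3) implies (((q3 or q1) iff (not q1 and q1)) or not q1)), not (q1 and q3).
(((q1 iff not q2) iff q3) implies (((q3 or q1) iff (not q1 and q1)) or not q1)): β-rule — branch into not ((q1 iff not q2) iff q3)  //  (((q3 or q1) iff (not q1 and q1)) or not q1).
  branch 1 (add not ((q1 iff not q2) iff q3)):
    not (q1 and q3): β-rule — branch into not q1  //  not q3.
      branch 1.1 (add not q1):
        not ((q1 iff not q2) iff q3): β-rule — branch into (q1 iff not q2), not q3  //  not (q1 iff not q2), q3.
          branch 1.1.1 (add (q1 iff not q2), not q3):
            (q1 iff not q2): β-rule — branch into q1, not q2  //  not q1, not not q2.
              branch 1.1.1.1 (add q1, not q2):
                × closes — contains both q1 and not q1.
              branch 1.1.1.2 (add not q1, not not q2):
                ○ open, literals {q1=F, q2=T, q3=F}.
          branch 1.1.2 (add not (q1 iff not q2), q3):
            not (q1 iff not q2): β-rule — branch into q1, not not q2  //  not q1, not q2.
              branch 1.1.2.1 (add q1, not not q2):
                × closes — contains both q1 and not q1.
              branch 1.1.2.2 (add not q1, not q2):
                ○ open, literals {q1=F, q2=F, q3=T}.
      branch 1.2 (add not q3):
        not ((q1 iff not q2) iff q3): β-rule — branch into (q1 iff not q2), not q3  //  not (q1 iff not q2), q3.
          branch 1.2.1 (add (q1 iff not q2), not q3):
            (q1 iff not q2): β-rule — branch into q1, not q2  //  not q1, not not q2.
              branch 1.2.1.1 (add q1, not q2):
                ○ open, literals {q1=T, q2=F, q3=F}.
              branch 1.2.1.2 (add not q1, not not q2):
                ○ open, literals {q1=F, q2=T, q3=F}.
          branch 1.2.2 (add not (q1 iff not q2), q3):
            × closes — contains both q3 and not q3.
  branch 2 (add (((q3 or q1) iff (not q1 and q1)) or not q1)):
    not (q1 and q3): β-rule — branch into not q1  //  not q3.
      branch 2.1 (add not q1):
        (((q3 or q1) iff (not q1 and q1)) or not q1): β-rule — branch into ((q3 or q1) iff (not q1 and q1))  //  not q1.
          branch 2.1.1 (add ((q3 or q1) iff (not q1 and q1))):
            ((q3 or q1) iff (not q1 and q1)): β-rule — branch into (q3 or q1), (not q1 and q1)  //  not (q3 or q1), not (not q1 and q1).
              branch 2.1.1.1 (add (q3 or q1), (not q1 and q1)):
                (not q1 and q1): α-rule — add not q1, q1.
                × closes — contains both q1 and not q1.
              branch 2.1.1.2 (add not (q3 or q1), not (not q1 and q1)):
                not (q3 or q1): α-rule — add not q3, not q1.
                not (not q1 and q1): β-rule — branch into not not q1  //  not q1.
                  branch 2.1.1.2.1 (add not not q1):
                    × closes — contains both q1 and not q1.
                  branch 2.1.1.2.2 (add not q1):
                    ○ open, literals {q1=F, q3=F}.
          branch 2.1.2 (add not q1):
            ○ open, literals {q1=F}.
      branch 2.2 (add not q3):
        (((q3 or q1) iff (not q1 and q1)) or not q1): β-rule — branch into ((q3 or q1) iff (not q1 and q1))  //  not q1.
          branch 2.2.1 (add ((q3 or q1) iff (not q1 and q1))):
            ((q3 or q1) iff (not q1 and q1)): β-rule — branch into (q3 or q1), (not q1 and q1)  //  not (q3 or q1), not (not q1 and q1).
              branch 2.2.1.1 (add (q3 or q1), (not q1 and q1)):
                (not q1 and q1): α-rule — add not q1, q1.
                × closes — contains both q1 and not q1.
              branch 2.2.1.2 (add not (q3 or q1), not (not q1 and q1)):
                not (q3 or q1): α-rule — add not q3, not q1.
                not (not q1 and q1): β-rule — branch into not not q1  //  not q1.
                  branch 2.2.1.2.1 (add not not q1):
                    × closes — contains both q1 and not q1.
                  branch 2.2.1.2.2 (add not q1):
                    ○ open, literals {q1=F, q3=F}.
          branch 2.2.2 (add not q1):
            ○ open, literals {q1=F, q3=F}.
7 branches closed, 8 open.
An open branch gives a countermodel: q1=F, q2=T, q3=F (unmentioned atoms arbitrary); under it the original formula is false.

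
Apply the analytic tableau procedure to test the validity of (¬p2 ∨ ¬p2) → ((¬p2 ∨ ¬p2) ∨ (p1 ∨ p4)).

Valid

Assume the negation and expand:
Initial set: {¬((¬p2 ∨ ¬p2) → ((¬p2 ∨ ¬p2) ∨ (p1 ∨ p4)))}.
¬((¬p2 ∨ ¬p2) → ((¬p2 ∨ ¬p2) ∨ (p1 ∨ p4))): α-rule — add (¬p2 ∨ ¬p2), ¬((¬p2 ∨ ¬p2) ∨ (p1 ∨ p4)).
¬((¬p2 ∨ ¬p2) ∨ (p1 ∨ p4)): α-rule — add ¬(¬p2 ∨ ¬p2), ¬(p1 ∨ p4).
¬(¬p2 ∨ ¬p2): α-rule — add ¬¬p2, ¬¬p2.
¬(p1 ∨ p4): α-rule — add ¬p1, ¬p4.
(¬p2 ∨ ¬p2): β-rule — branch into ¬p2  //  ¬p2.
  branch 1 (add ¬p2):
    × closes — contains both p2 and ¬p2.
  branch 2 (add ¬p2):
    × closes — contains both p2 and ¬p2.
All 2 branches close.
Every branch closed, so the negation is unsatisfiable and the formula is valid.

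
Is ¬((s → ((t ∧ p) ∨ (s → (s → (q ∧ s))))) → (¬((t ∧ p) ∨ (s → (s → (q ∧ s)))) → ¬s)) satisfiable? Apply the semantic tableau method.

Unsatisfiable

Initial set: {¬((s → ((t ∧ p) ∨ (s → (s → (q ∧ s))))) → (¬((t ∧ p) ∨ (s → (s → (q ∧ s)))) → ¬s))}.
¬((s → ((t ∧ p) ∨ (s → (s → (q ∧ s))))) → (¬((t ∧ p) ∨ (s → (s → (q ∧ s)))) → ¬s)): α-rule — add (s → ((t ∧ p) ∨ (s → (s → (q ∧ s))))), ¬(¬((t ∧ p) ∨ (s → (s → (q ∧ s)))) → ¬s).
¬(¬((t ∧ p) ∨ (s → (s → (q ∧ s)))) → ¬s): α-rule — add ¬((t ∧ p) ∨ (s → (s → (q ∧ s)))), ¬¬s.
¬((t ∧ p) ∨ (s → (s → (q ∧ s)))): α-rule — add ¬(t ∧ p), ¬(s → (s → (q ∧ s))).
¬(s → (s → (q ∧ s))): α-rule — add s, ¬(s → (q ∧ s)).
¬(s → (q ∧ s)): α-rule — add s, ¬(q ∧ s).
(s → ((t ∧ p) ∨ (s → (s → (q ∧ s))))): β-rule — branch into ¬s  //  ((t ∧ p) ∨ (s → (s → (q ∧ s)))).
  branch 1 (add ¬s):
    × closes — contains both s and ¬s.
  branch 2 (add ((t ∧ p) ∨ (s → (s → (q ∧ s))))):
    ¬(t ∧ p): β-rule — branch into ¬t  //  ¬p.
      branch 2.1 (add ¬t):
        ¬(q ∧ s): β-rule — branch into ¬q  //  ¬s.
          branch 2.1.1 (add ¬q):
            ((t ∧ p) ∨ (s → (s → (q ∧ s)))): β-rule — branch into (t ∧ p)  //  (s → (s → (q ∧ s))).
              branch 2.1.1.1 (add (t ∧ p)):
                (t ∧ p): α-rule — add t, p.
                × closes — contains both t and ¬t.
              branch 2.1.1.2 (add (s → (s → (q ∧ s)))):
                (s → (s → (q ∧ s))): β-rule — branch into ¬s  //  (s → (q ∧ s)).
                  branch 2.1.1.2.1 (add ¬s):
                    × closes — contains both s and ¬s.
                  branch 2.1.1.2.2 (add (s → (q ∧ s))):
                    (s → (q ∧ s)): β-rule — branch into ¬s  //  (q ∧ s).
                      branch 2.1.1.2.2.1 (add ¬s):
                        × closes — contains both s and ¬s.
                      branch 2.1.1.2.2.2 (add (q ∧ s)):
                        (q ∧ s): α-rule — add q, s.
                        × closes — contains both q and ¬q.
          branch 2.1.2 (add ¬s):
            × closes — contains both s and ¬s.
      branch 2.2 (add ¬p):
        ¬(q ∧ s): β-rule — branch into ¬q  //  ¬s.
          branch 2.2.1 (add ¬q):
            ((t ∧ p) ∨ (s → (s → (q ∧ s)))): β-rule — branch into (t ∧ p)  //  (s → (s → (q ∧ s))).
              branch 2.2.1.1 (add (t ∧ p)):
                (t ∧ p): α-rule — add t, p.
                × closes — contains both p and ¬p.
              branch 2.2.1.2 (add (s → (s → (q ∧ s)))):
                (s → (s → (q ∧ s))): β-rule — branch into ¬s  //  (s → (q ∧ s)).
                  branch 2.2.1.2.1 (add ¬s):
                    × closes — contains both s and ¬s.
                  branch 2.2.1.2.2 (add (s → (q ∧ s))):
                    (s → (q ∧ s)): β-rule — branch into ¬s  //  (q ∧ s).
                      branch 2.2.1.2.2.1 (add ¬s):
                        × closes — contains both s and ¬s.
                      branch 2.2.1.2.2.2 (add (q ∧ s)):
                        (q ∧ s): α-rule — add q, s.
                        × closes — contains both q and ¬q.
          branch 2.2.2 (add ¬s):
            × closes — contains both s and ¬s.
All 11 branches close.
Every branch closed; the formula is unsatisfiable.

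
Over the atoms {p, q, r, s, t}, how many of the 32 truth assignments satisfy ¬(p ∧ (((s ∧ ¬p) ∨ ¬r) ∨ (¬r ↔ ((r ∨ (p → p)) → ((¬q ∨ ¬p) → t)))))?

Initial set: {T ¬(p ∧ (((s ∧ ¬p) ∨ ¬r) ∨ (¬r ↔ ((r ∨ (p → p)) → ((¬q ∨ ¬p) → t)))))}.
T ¬(p ∧ (((s ∧ ¬p) ∨ ¬r) ∨ (¬r ↔ ((r ∨ (p → p)) → ((¬q ∨ ¬p) → t))))): β-rule — branch into F p  //  F (((s ∧ ¬p) ∨ ¬r) ∨ (¬r ↔ ((r ∨ (p → p)) → ((¬q ∨ ¬p) → t)))).
  branch 1 (add F p):
    ○ open, literals {p=0}.
  branch 2 (add F (((s ∧ ¬p) ∨ ¬r) ∨ (¬r ↔ ((r ∨ (p → p)) → ((¬q ∨ ¬p) → t))))):
    F (((s ∧ ¬p) ∨ ¬r) ∨ (¬r ↔ ((r ∨ (p → p)) → ((¬q ∨ ¬p) → t)))): α-rule — add F ((s ∧ ¬p) ∨ ¬r), F (¬r ↔ ((r ∨ (p → p)) → ((¬q ∨ ¬p) → t))).
    F ((s ∧ ¬p) ∨ ¬r): α-rule — add F (s ∧ ¬p), F ¬r.
    F (¬r ↔ ((r ∨ (p → p)) → ((¬q ∨ ¬p) → t))): β-rule — branch into T ¬r, F ((r ∨ (p → p)) → ((¬q ∨ ¬p) → t))  //  F ¬r, T ((r ∨ (p → p)) → ((¬q ∨ ¬p) → t)).
      branch 2.1 (add T ¬r, F ((r ∨ (p → p)) → ((¬q ∨ ¬p) → t))):
        × closes — contains both r and ¬r.
      branch 2.2 (add F ¬r, T ((r ∨ (p → p)) → ((¬q ∨ ¬p) → t))):
        F (s ∧ ¬p): β-rule — branch into F s  //  F ¬p.
          branch 2.2.1 (add F s):
            T ((r ∨ (p → p)) → ((¬q ∨ ¬p) → t)): β-rule — branch into F (r ∨ (p → p))  //  T ((¬q ∨ ¬p) → t).
              branch 2.2.1.1 (add F (r ∨ (p → p))):
                F (r ∨ (p → p)): α-rule — add F r, F (p → p).
                × closes — contains both r and ¬r.
              branch 2.2.1.2 (add T ((¬q ∨ ¬p) → t)):
                T ((¬q ∨ ¬p) → t): β-rule — branch into F (¬q ∨ ¬p)  //  T t.
                  branch 2.2.1.2.1 (add F (¬q ∨ ¬p)):
                    F (¬q ∨ ¬p): α-rule — add F ¬q, F ¬p.
                    ○ open, literals {p=1, q=1, r=1, s=0}.
                  branch 2.2.1.2.2 (add T t):
                    ○ open, literals {r=1, s=0, t=1}.
          branch 2.2.2 (add F ¬p):
            T ((r ∨ (p → p)) → ((¬q ∨ ¬p) → t)): β-rule — branch into F (r ∨ (p → p))  //  T ((¬q ∨ ¬p) → t).
              branch 2.2.2.1 (add F (r ∨ (p → p))):
                F (r ∨ (p → p)): α-rule — add F r, F (p → p).
                × closes — contains both r and ¬r.
              branch 2.2.2.2 (add T ((¬q ∨ ¬p) → t)):
                T ((¬q ∨ ¬p) → t): β-rule — branch into F (¬q ∨ ¬p)  //  T t.
                  branch 2.2.2.2.1 (add F (¬q ∨ ¬p)):
                    F (¬q ∨ ¬p): α-rule — add F ¬q, F ¬p.
                    ○ open, literals {p=1, q=1, r=1}.
                  branch 2.2.2.2.2 (add T t):
                    ○ open, literals {p=1, r=1, t=1}.
3 branches closed, 5 open.
Each open branch fixes some atoms; the unmentioned ones are free. Counting distinct full assignments: branch {p=0} (q, r, s, t) contributes 16 new; branch {p=1, q=1, r=1, s=0} (t) contributes 2 new; branch {r=1, s=0, t=1} (p, q) contributes 1 new; branch {p=1, q=1, r=1} (s, t) contributes 2 new; branch {p=1, r=1, t=1} (q, s) contributes 1 new. Total: 22.

22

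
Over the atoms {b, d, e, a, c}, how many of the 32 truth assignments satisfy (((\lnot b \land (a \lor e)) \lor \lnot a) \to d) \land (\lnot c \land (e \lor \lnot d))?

Initial set: {((((\lnot b \land (a \lor e)) \lor \lnot a) \to d) \land (\lnot c \land (e \lor \lnot d)))}.
((((\lnot b \land (a \lor e)) \lor \lnot a) \to d) \land (\lnot c \land (e \lor \lnot d))): α-rule — add (((\lnot b \land (a \lor e)) \lor \lnot a) \to d), (\lnot c \land (e \lor \lnot d)).
(\lnot c \land (e \lor \lnot d)): α-rule — add \lnot c, (e \lor \lnot d).
(((\lnot b \land (a \lor e)) \lor \lnot a) \to d): β-rule — branch into \lnot ((\lnot b \land (a \lor e)) \lor \lnot a)  //  d.
  branch 1 (add \lnot ((\lnot b \land (a \lor e)) \lor \lnot a)):
    \lnot ((\lnot b \land (a \lor e)) \lor \lnot a): α-rule — add \lnot (\lnot b \land (a \lor e)), \lnot \lnot a.
    (e \lor \lnot d): β-rule — branch into e  //  \lnot d.
      branch 1.1 (add e):
        \lnot (\lnot b \land (a \lor e)): β-rule — branch into \lnot \lnot b  //  \lnot (a \lor e).
          branch 1.1.1 (add \lnot \lnot b):
            ○ open, literals {a=T, b=T, c=F, e=T}.
          branch 1.1.2 (add \lnot (a \lor e)):
            \lnot (a \lor e): α-rule — add \lnot a, \lnot e.
            × closes — contains both a and \lnot a.
      branch 1.2 (add \lnot d):
        \lnot (\lnot b \land (a \lor e)): β-rule — branch into \lnot \lnot b  //  \lnot (a \lor e).
          branch 1.2.1 (add \lnot \lnot b):
            ○ open, literals {a=T, b=T, c=F, d=F}.
          branch 1.2.2 (add \lnot (a \lor e)):
            \lnot (a \lor e): α-rule — add \lnot a, \lnot e.
            × closes — contains both a and \lnot a.
  branch 2 (add d):
    (e \lor \lnot d): β-rule — branch into e  //  \lnot d.
      branch 2.1 (add e):
        ○ open, literals {c=F, d=T, e=T}.
      branch 2.2 (add \lnot d):
        × closes — contains both d and \lnot d.
3 branches closed, 3 open.
Each open branch fixes some atoms; the unmentioned ones are free. Counting distinct full assignments: branch {a=T, b=T, c=F, e=T} (d) contributes 2 new; branch {a=T, b=T, c=F, d=F} (e) contributes 1 new; branch {c=F, d=T, e=T} (b, a) contributes 3 new. Total: 6.

6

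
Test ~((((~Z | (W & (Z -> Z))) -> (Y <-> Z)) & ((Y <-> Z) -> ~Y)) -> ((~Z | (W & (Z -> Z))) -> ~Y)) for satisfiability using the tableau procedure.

Initial set: {~((((~Z | (W & (Z -> Z))) -> (Y <-> Z)) & ((Y <-> Z) -> ~Y)) -> ((~Z | (W & (Z -> Z))) -> ~Y))}.
~((((~Z | (W & (Z -> Z))) -> (Y <-> Z)) & ((Y <-> Z) -> ~Y)) -> ((~Z | (W & (Z -> Z))) -> ~Y)): α-rule — add (((~Z | (W & (Z -> Z))) -> (Y <-> Z)) & ((Y <-> Z) -> ~Y)), ~((~Z | (W & (Z -> Z))) -> ~Y).
(((~Z | (W & (Z -> Z))) -> (Y <-> Z)) & ((Y <-> Z) -> ~Y)): α-rule — add ((~Z | (W & (Z -> Z))) -> (Y <-> Z)), ((Y <-> Z) -> ~Y).
~((~Z | (W & (Z -> Z))) -> ~Y): α-rule — add (~Z | (W & (Z -> Z))), ~~Y.
((~Z | (W & (Z -> Z))) -> (Y <-> Z)): β-rule — branch into ~(~Z | (W & (Z -> Z)))  //  (Y <-> Z).
  branch 1 (add ~(~Z | (W & (Z -> Z)))):
    ~(~Z | (W & (Z -> Z))): α-rule — add ~~Z, ~(W & (Z -> Z)).
    ((Y <-> Z) -> ~Y): β-rule — branch into ~(Y <-> Z)  //  ~Y.
      branch 1.1 (add ~(Y <-> Z)):
        (~Z | (W & (Z -> Z))): β-rule — branch into ~Z  //  (W & (Z -> Z)).
          branch 1.1.1 (add ~Z):
            × closes — contains both Z and ~Z.
          branch 1.1.2 (add (W & (Z -> Z))):
            (W & (Z -> Z)): α-rule — add W, (Z -> Z).
            ~(W & (Z -> Z)): β-rule — branch into ~W  //  ~(Z -> Z).
              branch 1.1.2.1 (add ~W):
                × closes — contains both W and ~W.
              branch 1.1.2.2 (add ~(Z -> Z)):
                ~(Z -> Z): α-rule — add Z, ~Z.
                × closes — contains both Z and ~Z.
      branch 1.2 (add ~Y):
        × closes — contains both Y and ~Y.
  branch 2 (add (Y <-> Z)):
    ((Y <-> Z) -> ~Y): β-rule — branch into ~(Y <-> Z)  //  ~Y.
      branch 2.1 (add ~(Y <-> Z)):
        (~Z | (W & (Z -> Z))): β-rule — branch into ~Z  //  (W & (Z -> Z)).
          branch 2.1.1 (add ~Z):
            (Y <-> Z): β-rule — branch into Y, Z  //  ~Y, ~Z.
              branch 2.1.1.1 (add Y, Z):
                × closes — contains both Z and ~Z.
              branch 2.1.1.2 (add ~Y, ~Z):
                × closes — contains both Y and ~Y.
          branch 2.1.2 (add (W & (Z -> Z))):
            (W & (Z -> Z)): α-rule — add W, (Z -> Z).
            (Y <-> Z): β-rule — branch into Y, Z  //  ~Y, ~Z.
              branch 2.1.2.1 (add Y, Z):
                ~(Y <-> Z): β-rule — branch into Y, ~Z  //  ~Y, Z.
                  branch 2.1.2.1.1 (add Y, ~Z):
                    × closes — contains both Z and ~Z.
                  branch 2.1.2.1.2 (add ~Y, Z):
                    × closes — contains both Y and ~Y.
              branch 2.1.2.2 (add ~Y, ~Z):
                × closes — contains both Y and ~Y.
      branch 2.2 (add ~Y):
        × closes — contains both Y and ~Y.
All 10 branches close.
Every branch closed; the formula is unsatisfiable.

Unsatisfiable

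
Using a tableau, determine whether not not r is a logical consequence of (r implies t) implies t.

No

Initial set: {((r implies t) implies t); not not not r}.
not not not r: drop double negation, giving not r.
((r implies t) implies t): β-rule — branch into not (r implies t)  //  t.
  branch 1 (add not (r implies t)):
    not (r implies t): α-rule — add r, not t.
    × closes — contains both r and not r.
  branch 2 (add t):
    ○ open, literals {r=F, t=T}.
1 branch closed, 1 open.
An open branch gives a countermodel: r=F, t=T (unmentioned atoms arbitrary); the premises hold there but the conclusion fails.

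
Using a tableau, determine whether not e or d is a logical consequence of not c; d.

Initial set: {not c; d; not (not e or d)}.
not (not e or d): α-rule — add not not e, not d.
× closes — contains both d and not d.
All 1 branch closes.
Every branch closed, so the premises entail the conclusion.

Yes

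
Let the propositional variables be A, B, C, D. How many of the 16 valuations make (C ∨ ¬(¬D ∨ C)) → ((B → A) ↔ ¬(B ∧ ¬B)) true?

13

Initial set: {((C ∨ ¬(¬D ∨ C)) → ((B → A) ↔ ¬(B ∧ ¬B)))}.
((C ∨ ¬(¬D ∨ C)) → ((B → A) ↔ ¬(B ∧ ¬B))): β-rule — branch into ¬(C ∨ ¬(¬D ∨ C))  //  ((B → A) ↔ ¬(B ∧ ¬B)).
  branch 1 (add ¬(C ∨ ¬(¬D ∨ C))):
    ¬(C ∨ ¬(¬D ∨ C)): α-rule — add ¬C, ¬¬(¬D ∨ C).
    ¬¬(¬D ∨ C): β-rule — branch into ¬D  //  C.
      branch 1.1 (add ¬D):
        ○ open, literals {C=false, D=false}.
      branch 1.2 (add C):
        × closes — contains both C and ¬C.
  branch 2 (add ((B → A) ↔ ¬(B ∧ ¬B))):
    ((B → A) ↔ ¬(B ∧ ¬B)): β-rule — branch into (B → A), ¬(B ∧ ¬B)  //  ¬(B → A), ¬¬(B ∧ ¬B).
      branch 2.1 (add (B → A), ¬(B ∧ ¬B)):
        (B → A): β-rule — branch into ¬B  //  A.
          branch 2.1.1 (add ¬B):
            ¬(B ∧ ¬B): β-rule — branch into ¬B  //  ¬¬B.
              branch 2.1.1.1 (add ¬B):
                ○ open, literals {B=false}.
              branch 2.1.1.2 (add ¬¬B):
                × closes — contains both B and ¬B.
          branch 2.1.2 (add A):
            ¬(B ∧ ¬B): β-rule — branch into ¬B  //  ¬¬B.
              branch 2.1.2.1 (add ¬B):
                ○ open, literals {A=true, B=false}.
              branch 2.1.2.2 (add ¬¬B):
                ○ open, literals {A=true, B=true}.
      branch 2.2 (add ¬(B → A), ¬¬(B ∧ ¬B)):
        ¬(B → A): α-rule — add B, ¬A.
        ¬¬(B ∧ ¬B): α-rule — add B, ¬B.
        × closes — contains both B and ¬B.
3 branches closed, 4 open.
Each open branch fixes some atoms; the unmentioned ones are free. Counting distinct full assignments: branch {C=false, D=false} (A, B) contributes 4 new; branch {B=false} (A, C, D) contributes 6 new; branch {A=true, B=false} (C, D) contributes 0 new; branch {A=true, B=true} (C, D) contributes 3 new. Total: 13.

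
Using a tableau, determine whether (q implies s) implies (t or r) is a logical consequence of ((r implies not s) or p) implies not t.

No

Initial set: {(((r implies not s) or p) implies not t); not ((q implies s) implies (t or r))}.
not ((q implies s) implies (t or r)): α-rule — add (q implies s), not (t or r).
not (t or r): α-rule — add not t, not r.
(((r implies not s) or p) implies not t): β-rule — branch into not ((r implies not s) or p)  //  not t.
  branch 1 (add not ((r implies not s) or p)):
    not ((r implies not s) or p): α-rule — add not (r implies not s), not p.
    not (r implies not s): α-rule — add r, not not s.
    × closes — contains both r and not r.
  branch 2 (add not t):
    (q implies s): β-rule — branch into not q  //  s.
      branch 2.1 (add not q):
        ○ open, literals {q=false, r=false, t=false}.
      branch 2.2 (add s):
        ○ open, literals {r=false, s=true, t=false}.
1 branch closed, 2 open.
An open branch gives a countermodel: q=false, r=false, t=false (unmentioned atoms arbitrary); the premises hold there but the conclusion fails.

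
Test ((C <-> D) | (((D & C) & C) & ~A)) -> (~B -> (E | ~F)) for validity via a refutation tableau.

Assume the negation and expand:
Initial set: {F (((C <-> D) | (((D & C) & C) & ~A)) -> (~B -> (E | ~F)))}.
F (((C <-> D) | (((D & C) & C) & ~A)) -> (~B -> (E | ~F))): α-rule — add T ((C <-> D) | (((D & C) & C) & ~A)), F (~B -> (E | ~F)).
F (~B -> (E | ~F)): α-rule — add T ~B, F (E | ~F).
F (E | ~F): α-rule — add F E, F ~F.
T ((C <-> D) | (((D & C) & C) & ~A)): β-rule — branch into T (C <-> D)  //  T (((D & C) & C) & ~A).
  branch 1 (add T (C <-> D)):
    T (C <-> D): β-rule — branch into T C, T D  //  F C, F D.
      branch 1.1 (add T C, T D):
        ○ open, literals {B=0, C=1, D=1, E=0, F=1}.
      branch 1.2 (add F C, F D):
        ○ open, literals {B=0, C=0, D=0, E=0, F=1}.
  branch 2 (add T (((D & C) & C) & ~A)):
    T (((D & C) & C) & ~A): α-rule — add T ((D & C) & C), T ~A.
    T ((D & C) & C): α-rule — add T (D & C), T C.
    T (D & C): α-rule — add T D, T C.
    ○ open, literals {A=0, B=0, C=1, D=1, E=0, F=1}.
0 branches closed, 3 open.
An open branch gives a countermodel: B=0, C=1, D=1, E=0, F=1 (unmentioned atoms arbitrary); under it the original formula is false.

Not valid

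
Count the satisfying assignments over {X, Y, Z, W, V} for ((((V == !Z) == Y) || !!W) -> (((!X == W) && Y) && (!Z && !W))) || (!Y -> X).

26

Initial set: {(((((V == !Z) == Y) || !!W) -> (((!X == W) && Y) && (!Z && !W))) || (!Y -> X))}.
(((((V == !Z) == Y) || !!W) -> (((!X == W) && Y) && (!Z && !W))) || (!Y -> X)): β-rule — branch into ((((V == !Z) == Y) || !!W) -> (((!X == W) && Y) && (!Z && !W)))  //  (!Y -> X).
  branch 1 (add ((((V == !Z) == Y) || !!W) -> (((!X == W) && Y) && (!Z && !W)))):
    ((((V == !Z) == Y) || !!W) -> (((!X == W) && Y) && (!Z && !W))): β-rule — branch into !(((V == !Z) == Y) || !!W)  //  (((!X == W) && Y) && (!Z && !W)).
      branch 1.1 (add !(((V == !Z) == Y) || !!W)):
        !(((V == !Z) == Y) || !!W): α-rule — add !((V == !Z) == Y), !!!W.
        !!!W: drop double negation, giving !W.
        !((V == !Z) == Y): β-rule — branch into (V == !Z), !Y  //  !(V == !Z), Y.
          branch 1.1.1 (add (V == !Z), !Y):
            (V == !Z): β-rule — branch into V, !Z  //  !V, !!Z.
              branch 1.1.1.1 (add V, !Z):
                ○ open, literals {V=true, W=false, Y=false, Z=false}.
              branch 1.1.1.2 (add !V, !!Z):
                ○ open, literals {V=false, W=false, Y=false, Z=true}.
          branch 1.1.2 (add !(V == !Z), Y):
            !(V == !Z): β-rule — branch into V, !!Z  //  !V, !Z.
              branch 1.1.2.1 (add V, !!Z):
                ○ open, literals {V=true, W=false, Y=true, Z=true}.
              branch 1.1.2.2 (add !V, !Z):
                ○ open, literals {V=false, W=false, Y=true, Z=false}.
      branch 1.2 (add (((!X == W) && Y) && (!Z && !W))):
        (((!X == W) && Y) && (!Z && !W)): α-rule — add ((!X == W) && Y), (!Z && !W).
        ((!X == W) && Y): α-rule — add (!X == W), Y.
        (!Z && !W): α-rule — add !Z, !W.
        (!X == W): β-rule — branch into !X, W  //  !!X, !W.
          branch 1.2.1 (add !X, W):
            × closes — contains both W and !W.
          branch 1.2.2 (add !!X, !W):
            ○ open, literals {W=false, X=true, Y=true, Z=false}.
  branch 2 (add (!Y -> X)):
    (!Y -> X): β-rule — branch into !!Y  //  X.
      branch 2.1 (add !!Y):
        ○ open, literals {Y=true}.
      branch 2.2 (add X):
        ○ open, literals {X=true}.
1 branch closed, 7 open.
Each open branch fixes some atoms; the unmentioned ones are free. Counting distinct full assignments: branch {V=true, W=false, Y=false, Z=false} (X) contributes 2 new; branch {V=false, W=false, Y=false, Z=true} (X) contributes 2 new; branch {V=true, W=false, Y=true, Z=true} (X) contributes 2 new; branch {V=false, W=false, Y=true, Z=false} (X) contributes 2 new; branch {W=false, X=true, Y=true, Z=false} (V) contributes 1 new; branch {Y=true} (X, Z, W, V) contributes 11 new; branch {X=true} (Y, Z, W, V) contributes 6 new. Total: 26.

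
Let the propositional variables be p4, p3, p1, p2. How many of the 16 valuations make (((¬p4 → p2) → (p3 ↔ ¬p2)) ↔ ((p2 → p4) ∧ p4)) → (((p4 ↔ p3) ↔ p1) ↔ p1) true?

12

Initial set: {T ((((¬p4 → p2) → (p3 ↔ ¬p2)) ↔ ((p2 → p4) ∧ p4)) → (((p4 ↔ p3) ↔ p1) ↔ p1))}.
T ((((¬p4 → p2) → (p3 ↔ ¬p2)) ↔ ((p2 → p4) ∧ p4)) → (((p4 ↔ p3) ↔ p1) ↔ p1)): β-rule — branch into F (((¬p4 → p2) → (p3 ↔ ¬p2)) ↔ ((p2 → p4) ∧ p4))  //  T (((p4 ↔ p3) ↔ p1) ↔ p1).
  branch 1 (add F (((¬p4 → p2) → (p3 ↔ ¬p2)) ↔ ((p2 → p4) ∧ p4))):
    F (((¬p4 → p2) → (p3 ↔ ¬p2)) ↔ ((p2 → p4) ∧ p4)): β-rule — branch into T ((¬p4 → p2) → (p3 ↔ ¬p2)), F ((p2 → p4) ∧ p4)  //  F ((¬p4 → p2) → (p3 ↔ ¬p2)), T ((p2 → p4) ∧ p4).
      branch 1.1 (add T ((¬p4 → p2) → (p3 ↔ ¬p2)), F ((p2 → p4) ∧ p4)):
        T ((¬p4 → p2) → (p3 ↔ ¬p2)): β-rule — branch into F (¬p4 → p2)  //  T (p3 ↔ ¬p2).
          branch 1.1.1 (add F (¬p4 → p2)):
            F (¬p4 → p2): α-rule — add T ¬p4, F p2.
            F ((p2 → p4) ∧ p4): β-rule — branch into F (p2 → p4)  //  F p4.
              branch 1.1.1.1 (add F (p2 → p4)):
                F (p2 → p4): α-rule — add T p2, F p4.
                × closes — contains both p2 and ¬p2.
              branch 1.1.1.2 (add F p4):
                ○ open, literals {p2=F, p4=F}.
          branch 1.1.2 (add T (p3 ↔ ¬p2)):
            F ((p2 → p4) ∧ p4): β-rule — branch into F (p2 → p4)  //  F p4.
              branch 1.1.2.1 (add F (p2 → p4)):
                F (p2 → p4): α-rule — add T p2, F p4.
                T (p3 ↔ ¬p2): β-rule — branch into T p3, T ¬p2  //  F p3, F ¬p2.
                  branch 1.1.2.1.1 (add T p3, T ¬p2):
                    × closes — contains both p2 and ¬p2.
                  branch 1.1.2.1.2 (add F p3, F ¬p2):
                    ○ open, literals {p2=T, p3=F, p4=F}.
              branch 1.1.2.2 (add F p4):
                T (p3 ↔ ¬p2): β-rule — branch into T p3, T ¬p2  //  F p3, F ¬p2.
                  branch 1.1.2.2.1 (add T p3, T ¬p2):
                    ○ open, literals {p2=F, p3=T, p4=F}.
                  branch 1.1.2.2.2 (add F p3, F ¬p2):
                    ○ open, literals {p2=T, p3=F, p4=F}.
      branch 1.2 (add F ((¬p4 → p2) → (p3 ↔ ¬p2)), T ((p2 → p4) ∧ p4)):
        F ((¬p4 → p2) → (p3 ↔ ¬p2)): α-rule — add T (¬p4 → p2), F (p3 ↔ ¬p2).
        T ((p2 → p4) ∧ p4): α-rule — add T (p2 → p4), T p4.
        T (¬p4 → p2): β-rule — branch into F ¬p4  //  T p2.
          branch 1.2.1 (add F ¬p4):
            F (p3 ↔ ¬p2): β-rule — branch into T p3, F ¬p2  //  F p3, T ¬p2.
              branch 1.2.1.1 (add T p3, F ¬p2):
                T (p2 → p4): β-rule — branch into F p2  //  T p4.
                  branch 1.2.1.1.1 (add F p2):
                    × closes — contains both p2 and ¬p2.
                  branch 1.2.1.1.2 (add T p4):
                    ○ open, literals {p2=T, p3=T, p4=T}.
              branch 1.2.1.2 (add F p3, T ¬p2):
                T (p2 → p4): β-rule — branch into F p2  //  T p4.
                  branch 1.2.1.2.1 (add F p2):
                    ○ open, literals {p2=F, p3=F, p4=T}.
                  branch 1.2.1.2.2 (add T p4):
                    ○ open, literals {p2=F, p3=F, p4=T}.
          branch 1.2.2 (add T p2):
            F (p3 ↔ ¬p2): β-rule — branch into T p3, F ¬p2  //  F p3, T ¬p2.
              branch 1.2.2.1 (add T p3, F ¬p2):
                T (p2 → p4): β-rule — branch into F p2  //  T p4.
                  branch 1.2.2.1.1 (add F p2):
                    × closes — contains both p2 and ¬p2.
                  branch 1.2.2.1.2 (add T p4):
                    ○ open, literals {p2=T, p3=T, p4=T}.
              branch 1.2.2.2 (add F p3, T ¬p2):
                × closes — contains both p2 and ¬p2.
  branch 2 (add T (((p4 ↔ p3) ↔ p1) ↔ p1)):
    T (((p4 ↔ p3) ↔ p1) ↔ p1): β-rule — branch into T ((p4 ↔ p3) ↔ p1), T p1  //  F ((p4 ↔ p3) ↔ p1), F p1.
      branch 2.1 (add T ((p4 ↔ p3) ↔ p1), T p1):
        T ((p4 ↔ p3) ↔ p1): β-rule — branch into T (p4 ↔ p3), T p1  //  F (p4 ↔ p3), F p1.
          branch 2.1.1 (add T (p4 ↔ p3), T p1):
            T (p4 ↔ p3): β-rule — branch into T p4, T p3  //  F p4, F p3.
              branch 2.1.1.1 (add T p4, T p3):
                ○ open, literals {p1=T, p3=T, p4=T}.
              branch 2.1.1.2 (add F p4, F p3):
                ○ open, literals {p1=T, p3=F, p4=F}.
          branch 2.1.2 (add F (p4 ↔ p3), F p1):
            × closes — contains both p1 and ¬p1.
      branch 2.2 (add F ((p4 ↔ p3) ↔ p1), F p1):
        F ((p4 ↔ p3) ↔ p1): β-rule — branch into T (p4 ↔ p3), F p1  //  F (p4 ↔ p3), T p1.
          branch 2.2.1 (add T (p4 ↔ p3), F p1):
            T (p4 ↔ p3): β-rule — branch into T p4, T p3  //  F p4, F p3.
              branch 2.2.1.1 (add T p4, T p3):
                ○ open, literals {p1=F, p3=T, p4=T}.
              branch 2.2.1.2 (add F p4, F p3):
                ○ open, literals {p1=F, p3=F, p4=F}.
          branch 2.2.2 (add F (p4 ↔ p3), T p1):
            × closes — contains both p1 and ¬p1.
7 branches closed, 12 open.
Each open branch fixes some atoms; the unmentioned ones are free. Counting distinct full assignments: branch {p2=F, p4=F} (p3, p1) contributes 4 new; branch {p2=T, p3=F, p4=F} (p1) contributes 2 new; branch {p2=F, p3=T, p4=F} (p1) contributes 0 new; branch {p2=T, p3=F, p4=F} (p1) contributes 0 new; branch {p2=T, p3=T, p4=T} (p1) contributes 2 new; branch {p2=F, p3=F, p4=T} (p1) contributes 2 new; branch {p2=F, p3=F, p4=T} (p1) contributes 0 new; branch {p2=T, p3=T, p4=T} (p1) contributes 0 new; branch {p1=T, p3=T, p4=T} (p2) contributes 1 new; branch {p1=T, p3=F, p4=F} (p2) contributes 0 new; branch {p1=F, p3=T, p4=T} (p2) contributes 1 new; branch {p1=F, p3=F, p4=F} (p2) contributes 0 new. Total: 12.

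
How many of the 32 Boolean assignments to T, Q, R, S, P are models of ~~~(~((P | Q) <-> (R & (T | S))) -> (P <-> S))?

10

Initial set: {~~~(~((P | Q) <-> (R & (T | S))) -> (P <-> S))}.
~~~(~((P | Q) <-> (R & (T | S))) -> (P <-> S)): drop double negation, giving ~(~((P | Q) <-> (R & (T | S))) -> (P <-> S)).
~(~((P | Q) <-> (R & (T | S))) -> (P <-> S)): α-rule — add ~((P | Q) <-> (R & (T | S))), ~(P <-> S).
~((P | Q) <-> (R & (T | S))): β-rule — branch into (P | Q), ~(R & (T | S))  //  ~(P | Q), (R & (T | S)).
  branch 1 (add (P | Q), ~(R & (T | S))):
    ~(P <-> S): β-rule — branch into P, ~S  //  ~P, S.
      branch 1.1 (add P, ~S):
        (P | Q): β-rule — branch into P  //  Q.
          branch 1.1.1 (add P):
            ~(R & (T | S)): β-rule — branch into ~R  //  ~(T | S).
              branch 1.1.1.1 (add ~R):
                ○ open, literals {P=T, R=F, S=F}.
              branch 1.1.1.2 (add ~(T | S)):
                ~(T | S): α-rule — add ~T, ~S.
                ○ open, literals {P=T, S=F, T=F}.
          branch 1.1.2 (add Q):
            ~(R & (T | S)): β-rule — branch into ~R  //  ~(T | S).
              branch 1.1.2.1 (add ~R):
                ○ open, literals {P=T, Q=T, R=F, S=F}.
              branch 1.1.2.2 (add ~(T | S)):
                ~(T | S): α-rule — add ~T, ~S.
                ○ open, literals {P=T, Q=T, S=F, T=F}.
      branch 1.2 (add ~P, S):
        (P | Q): β-rule — branch into P  //  Q.
          branch 1.2.1 (add P):
            × closes — contains both P and ~P.
          branch 1.2.2 (add Q):
            ~(R & (T | S)): β-rule — branch into ~R  //  ~(T | S).
              branch 1.2.2.1 (add ~R):
                ○ open, literals {P=F, Q=T, R=F, S=T}.
              branch 1.2.2.2 (add ~(T | S)):
                ~(T | S): α-rule — add ~T, ~S.
                × closes — contains both S and ~S.
  branch 2 (add ~(P | Q), (R & (T | S))):
    ~(P | Q): α-rule — add ~P, ~Q.
    (R & (T | S)): α-rule — add R, (T | S).
    ~(P <-> S): β-rule — branch into P, ~S  //  ~P, S.
      branch 2.1 (add P, ~S):
        × closes — contains both P and ~P.
      branch 2.2 (add ~P, S):
        (T | S): β-rule — branch into T  //  S.
          branch 2.2.1 (add T):
            ○ open, literals {P=F, Q=F, R=T, S=T, T=T}.
          branch 2.2.2 (add S):
            ○ open, literals {P=F, Q=F, R=T, S=T}.
3 branches closed, 7 open.
Each open branch fixes some atoms; the unmentioned ones are free. Counting distinct full assignments: branch {P=T, R=F, S=F} (T, Q) contributes 4 new; branch {P=T, S=F, T=F} (Q, R) contributes 2 new; branch {P=T, Q=T, R=F, S=F} (T) contributes 0 new; branch {P=T, Q=T, S=F, T=F} (R) contributes 0 new; branch {P=F, Q=T, R=F, S=T} (T) contributes 2 new; branch {P=F, Q=F, R=T, S=T, T=T} (none free) contributes 1 new; branch {P=F, Q=F, R=T, S=T} (T) contributes 1 new. Total: 10.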